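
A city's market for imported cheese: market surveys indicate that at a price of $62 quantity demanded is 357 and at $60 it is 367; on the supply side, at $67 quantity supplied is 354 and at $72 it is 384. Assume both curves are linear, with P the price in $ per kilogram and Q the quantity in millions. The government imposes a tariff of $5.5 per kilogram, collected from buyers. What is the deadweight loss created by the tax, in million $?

Demand slope: (367 − 357)/(60 − 62) = -5, so Qd = 667 − 5P.
Supply slope: (384 − 354)/(72 − 67) = 6, so Qs = 6P − 48.
Before the tax: set 667 − 5P = 6P − 48 → P* = $65, Q* = 342.
With the tax collected from buyers, demand (in seller-price terms) shifts: Qd = 667 − 5(P + 5.5).
New equilibrium: buyers pay $68, producers receive $62.5, Q = 327. (Wedge: Pb − Ps = 5.5.)
Quantity falls by |ΔQ| = |342 − 327| = 15.
DWL = ½ · t · |ΔQ| = ½ · 5.5 · 15 = $41.25.

Deadweight loss = $41.25 million.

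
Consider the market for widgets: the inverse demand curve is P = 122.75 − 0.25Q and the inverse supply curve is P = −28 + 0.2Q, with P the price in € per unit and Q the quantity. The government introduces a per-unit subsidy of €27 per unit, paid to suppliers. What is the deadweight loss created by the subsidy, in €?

Inverting to Q(P) form: Qd = 491 − 4P; Qs = 5P + 140.
Without the subsidy, 491 − 4P = 5P + 140 gives 9P = 351, so P* = €39 and Q* = 335.
With a per-unit subsidy paid to suppliers, each receives P + 27 per unit sold, so supply becomes Qs = 5(P + 27) + 140.
New equilibrium: consumers pay €24, suppliers receive €51, Q = 395. (Wedge: Pb − Ps = −27.)
Quantity rises by |ΔQ| = |335 − 395| = 60.
DWL = ½ · t · |ΔQ| = ½ · 27 · 60 = €810.

Deadweight loss = €810.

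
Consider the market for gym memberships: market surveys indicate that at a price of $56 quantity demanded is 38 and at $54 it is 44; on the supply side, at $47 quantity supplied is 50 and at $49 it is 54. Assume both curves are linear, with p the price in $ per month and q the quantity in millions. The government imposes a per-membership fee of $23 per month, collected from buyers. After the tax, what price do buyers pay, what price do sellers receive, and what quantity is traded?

Demand slope: (44 − 38)/(54 − 56) = -3, so qd = 206 − 3p.
Supply slope: (54 − 50)/(49 − 47) = 2, so qs = 2p − 44.
Without the tax, 206 − 3p = 2p − 44 gives 5p = 250, so p* = $50 and q* = 56.
With the tax collected from buyers, demand (in seller-price terms) shifts: qd = 206 − 3(p + 23).
Solving gives q = 28.4 with buyers paying $59.2 and sellers receiving $36.2 (the $23 wedge).

Buyers pay $59.2; sellers receive $36.2; quantity = 28.4.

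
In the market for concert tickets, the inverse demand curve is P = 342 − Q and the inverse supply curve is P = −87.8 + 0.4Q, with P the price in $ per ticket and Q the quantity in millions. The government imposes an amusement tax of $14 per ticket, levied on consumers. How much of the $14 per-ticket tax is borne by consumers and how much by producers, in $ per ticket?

Consumers bear $10 per ticket; producers bear $4 per ticket.

Inverting to Q(P) form: Qd = 342 − P; Qs = 2.5P + 219.5.
Without the tax, 342 − P = 2.5P + 219.5 gives 3.5P = 122.5, so P* = $35 and Q* = 307.
With the tax collected from consumers, demand (in seller-price terms) shifts: Qd = 342 − (P + 14).
New equilibrium: consumers pay $45, producers receive $31, Q = 297. (Wedge: Pb − Ps = 14.)
Burden on consumers: $10; on producers: $4. (They sum to $14.)
The less price-elastic side of the market bears the larger share of a per-unit tax.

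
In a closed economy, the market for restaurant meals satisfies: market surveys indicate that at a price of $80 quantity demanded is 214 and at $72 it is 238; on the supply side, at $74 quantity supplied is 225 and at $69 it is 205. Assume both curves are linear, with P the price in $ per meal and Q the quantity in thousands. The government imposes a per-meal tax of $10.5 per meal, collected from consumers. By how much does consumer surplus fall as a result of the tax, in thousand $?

Demand slope: (238 − 214)/(72 − 80) = -3, so Qd = 454 − 3P.
Supply slope: (205 − 225)/(69 − 74) = 4, so Qs = 4P − 71.
Before the tax: set 454 − 3P = 4P − 71 → P* = $75, Q* = 229.
With the tax collected from consumers, demand (in seller-price terms) shifts: Qd = 454 − 3(P + 10.5).
Solving gives Q = 211 with consumers paying $81 and sellers receiving $70.5 (the $10.5 wedge).
ΔCS is the trapezoid between Q = 211 and Q = 229 of height $6: ½ · (229 + 211) · 6 = $1320.

Consumer surplus falls by $1320 thousand.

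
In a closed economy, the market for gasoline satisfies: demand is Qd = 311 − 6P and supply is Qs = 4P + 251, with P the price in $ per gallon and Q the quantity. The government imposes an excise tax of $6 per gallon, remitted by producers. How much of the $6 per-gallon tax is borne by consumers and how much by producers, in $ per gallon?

Consumers bear $2.4 per gallon; producers bear $3.6 per gallon.

Before the tax: set 311 − 6P = 4P + 251 → P* = $6, Q* = 275.
With the tax collected from producers, supply shifts: Qs = 4(P − 6) + 251.
Solving gives Q = 260.6 with consumers paying $8.4 and producers receiving $2.4 (the $6 wedge).
Burden on consumers: $2.4; on producers: $3.6. (They sum to $6.)
The less price-elastic side of the market bears the larger share of a per-unit tax.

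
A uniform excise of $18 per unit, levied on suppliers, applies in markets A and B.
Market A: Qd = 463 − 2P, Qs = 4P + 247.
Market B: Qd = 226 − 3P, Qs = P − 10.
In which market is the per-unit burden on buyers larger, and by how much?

Market A: pre-tax P* = $36, Q* = 391; post-tax Q = 367; per-unit burden on buyers = $12.
Market B: pre-tax P* = $59, Q* = 49; post-tax Q = 35.5; per-unit burden on buyers = $4.5.
Difference: $12 vs $4.5 → market A is larger by $7.5.

Market A, by $7.5.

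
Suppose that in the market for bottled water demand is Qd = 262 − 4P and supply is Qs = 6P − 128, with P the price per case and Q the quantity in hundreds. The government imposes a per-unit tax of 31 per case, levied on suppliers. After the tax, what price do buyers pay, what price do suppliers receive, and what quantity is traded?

Without the tax, 262 − 4P = 6P − 128 gives 10P = 390, so P* = 39 and Q* = 106.
With the tax collected from suppliers, supply shifts: Qs = 6(P − 31) − 128.
Solving gives Q = 31.6 with buyers paying 57.6 and suppliers receiving 26.6 (the 31 wedge).
The less price-elastic side of the market bears the larger share of a per-unit tax.

Buyers pay 57.6; suppliers receive 26.6; quantity = 31.6.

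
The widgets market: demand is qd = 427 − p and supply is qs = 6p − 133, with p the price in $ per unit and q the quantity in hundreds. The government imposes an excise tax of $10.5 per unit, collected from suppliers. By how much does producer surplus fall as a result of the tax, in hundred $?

Before the tax: set 427 − p = 6p − 133 → p* = $80, q* = 347.
With the tax collected from suppliers, supply shifts: qs = 6(p − 10.5) − 133.
New equilibrium: consumers pay $89, suppliers receive $78.5, q = 338. (Wedge: pb − ps = 10.5.)
ΔPS is the trapezoid between Q = 338 and Q = 347 of height $1.5: ½ · (347 + 338) · 1.5 = $513.75.

Producer surplus falls by $513.75 hundred.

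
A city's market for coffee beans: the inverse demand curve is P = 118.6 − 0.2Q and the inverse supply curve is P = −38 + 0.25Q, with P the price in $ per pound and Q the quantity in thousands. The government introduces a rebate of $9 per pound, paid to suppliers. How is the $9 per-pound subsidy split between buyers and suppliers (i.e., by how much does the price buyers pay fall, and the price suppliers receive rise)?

Buyers gain $4 per pound; suppliers gain $5 per pound.

Inverting to Q(P) form: Qd = 593 − 5P; Qs = 4P + 152.
Without the subsidy, 593 − 5P = 4P + 152 gives 9P = 441, so P* = $49 and Q* = 348.
With a per-unit subsidy paid to suppliers, each receives P + 9 per unit sold, so supply becomes Qs = 4(P + 9) + 152.
Solving gives Q = 368 with buyers paying $45 and suppliers receiving $54 (the $9 wedge).
Gain to buyers: $4; to suppliers: $5. (They sum to $9.)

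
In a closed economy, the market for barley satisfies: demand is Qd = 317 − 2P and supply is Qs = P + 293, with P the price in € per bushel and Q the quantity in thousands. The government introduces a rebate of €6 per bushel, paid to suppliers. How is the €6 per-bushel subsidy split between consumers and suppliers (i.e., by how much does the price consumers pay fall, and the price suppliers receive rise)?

Without the subsidy, 317 − 2P = P + 293 gives 3P = 24, so P* = €8 and Q* = 301.
With a per-unit subsidy paid to suppliers, each receives P + 6 per unit sold, so supply becomes Qs = (P + 6) + 293.
New equilibrium: consumers pay €6, suppliers receive €12, Q = 305. (Wedge: Pb − Ps = −6.)
Gain to consumers: €2; to suppliers: €4. (They sum to €6.)

Consumers gain €2 per bushel; suppliers gain €4 per bushel.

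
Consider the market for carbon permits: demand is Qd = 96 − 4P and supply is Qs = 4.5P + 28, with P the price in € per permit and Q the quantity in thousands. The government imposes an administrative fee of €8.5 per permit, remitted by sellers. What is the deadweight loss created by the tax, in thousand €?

Without the tax, 96 − 4P = 4.5P + 28 gives 8.5P = 68, so P* = €8 and Q* = 64.
With the tax collected from sellers, supply shifts: Qs = 4.5(P − 8.5) + 28.
New equilibrium: buyers pay €12.5, sellers receive €4, Q = 46. (Wedge: Pb − Ps = 8.5.)
Quantity falls by |ΔQ| = |64 − 46| = 18.
DWL = ½ · t · |ΔQ| = ½ · 8.5 · 18 = €76.5.

Deadweight loss = €76.5 thousand.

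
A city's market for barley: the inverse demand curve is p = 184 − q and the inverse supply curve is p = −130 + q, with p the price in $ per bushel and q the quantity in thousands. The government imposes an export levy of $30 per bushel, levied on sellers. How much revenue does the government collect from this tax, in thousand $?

Inverting to q(p) form: qd = 184 − p; qs = p + 130.
Before the tax: set 184 − p = p + 130 → p* = $27, q* = 157.
With the tax collected from sellers, supply shifts: qs = (p − 30) + 130.
New equilibrium: buyers pay $42, sellers receive $12, q = 142. (Wedge: pb − ps = 30.)
Revenue = t · Q = 30 · 142 = $4260.

Tax revenue = $4260 thousand.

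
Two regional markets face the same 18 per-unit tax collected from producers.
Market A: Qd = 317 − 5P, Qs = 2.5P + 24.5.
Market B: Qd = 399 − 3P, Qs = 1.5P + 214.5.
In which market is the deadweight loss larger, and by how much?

Market A: pre-tax P* = 39, Q* = 122; post-tax Q = 92; deadweight loss = 270.
Market B: pre-tax P* = 41, Q* = 276; post-tax Q = 258; deadweight loss = 162.
Difference: 270 vs 162 → market A is larger by 108.

Market A, by 108.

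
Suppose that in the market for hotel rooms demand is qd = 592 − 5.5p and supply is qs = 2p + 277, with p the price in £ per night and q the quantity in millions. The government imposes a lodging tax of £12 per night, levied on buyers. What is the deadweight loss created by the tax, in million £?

Deadweight loss = £105.6 million.

Before the tax: set 592 − 5.5p = 2p + 277 → p* = £42, q* = 361.
With the tax collected from buyers, demand (in seller-price terms) shifts: qd = 592 − 5.5(p + 12).
Solving gives q = 343.4 with buyers paying £45.2 and suppliers receiving £33.2 (the £12 wedge).
Quantity falls by |ΔQ| = |361 − 343.4| = 17.6.
DWL = ½ · t · |ΔQ| = ½ · 12 · 17.6 = £105.6.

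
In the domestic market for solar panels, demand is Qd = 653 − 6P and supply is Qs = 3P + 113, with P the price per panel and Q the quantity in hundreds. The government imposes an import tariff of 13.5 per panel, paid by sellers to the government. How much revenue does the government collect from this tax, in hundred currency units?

Tax revenue = 3591 hundred.

Before the tax: set 653 − 6P = 3P + 113 → P* = 60, Q* = 293.
With the tax collected from sellers, supply shifts: Qs = 3(P − 13.5) + 113.
New equilibrium: consumers pay 64.5, sellers receive 51, Q = 266. (Wedge: Pb − Ps = 13.5.)
Revenue = t · Q = 13.5 · 266 = 3591.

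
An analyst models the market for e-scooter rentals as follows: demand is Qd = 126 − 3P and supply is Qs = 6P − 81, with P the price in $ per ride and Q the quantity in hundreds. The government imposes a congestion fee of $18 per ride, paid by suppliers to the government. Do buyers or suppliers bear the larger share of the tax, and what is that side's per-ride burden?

Before the tax: set 126 − 3P = 6P − 81 → P* = $23, Q* = 57.
With the tax collected from suppliers, supply shifts: Qs = 6(P − 18) − 81.
New equilibrium: buyers pay $35, suppliers receive $17, Q = 21. (Wedge: Pb − Ps = 18.)
Per-ride burden: buyers $12, suppliers $6.
Buyers take the larger share because demand is less price-elastic here (demand slope 3 vs supply slope 6).
The less price-elastic side of the market bears the larger share of a per-unit tax.

Buyers bear the larger share: $12 per ride.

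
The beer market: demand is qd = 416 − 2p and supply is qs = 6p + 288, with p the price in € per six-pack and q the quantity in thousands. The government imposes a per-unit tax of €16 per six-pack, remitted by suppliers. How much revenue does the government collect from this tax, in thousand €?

Tax revenue = €5760 thousand.

Without the tax, 416 − 2p = 6p + 288 gives 8p = 128, so p* = €16 and q* = 384.
With the tax collected from suppliers, supply shifts: qs = 6(p − 16) + 288.
New equilibrium: consumers pay €28, suppliers receive €12, q = 360. (Wedge: pb − ps = 16.)
Revenue = t · Q = 16 · 360 = €5760.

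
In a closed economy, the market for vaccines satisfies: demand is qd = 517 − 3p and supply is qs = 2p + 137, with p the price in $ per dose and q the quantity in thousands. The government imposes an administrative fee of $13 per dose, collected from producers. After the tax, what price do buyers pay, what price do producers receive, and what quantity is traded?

Buyers pay $81.2; producers receive $68.2; quantity = 273.4.

Without the tax, 517 − 3p = 2p + 137 gives 5p = 380, so p* = $76 and q* = 289.
With the tax collected from producers, supply shifts: qs = 2(p − 13) + 137.
Solving gives q = 273.4 with buyers paying $81.2 and producers receiving $68.2 (the $13 wedge).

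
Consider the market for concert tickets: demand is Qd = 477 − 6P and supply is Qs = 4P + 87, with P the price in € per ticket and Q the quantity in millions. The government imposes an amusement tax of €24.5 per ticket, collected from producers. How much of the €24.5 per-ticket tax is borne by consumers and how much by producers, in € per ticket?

Consumers bear €9.8 per ticket; producers bear €14.7 per ticket.

Before the tax: set 477 − 6P = 4P + 87 → P* = €39, Q* = 243.
With the tax collected from producers, supply shifts: Qs = 4(P − 24.5) + 87.
Solving gives Q = 184.2 with consumers paying €48.8 and producers receiving €24.3 (the €24.5 wedge).
Burden on consumers: €9.8; on producers: €14.7. (They sum to €24.5.)
The less price-elastic side of the market bears the larger share of a per-unit tax.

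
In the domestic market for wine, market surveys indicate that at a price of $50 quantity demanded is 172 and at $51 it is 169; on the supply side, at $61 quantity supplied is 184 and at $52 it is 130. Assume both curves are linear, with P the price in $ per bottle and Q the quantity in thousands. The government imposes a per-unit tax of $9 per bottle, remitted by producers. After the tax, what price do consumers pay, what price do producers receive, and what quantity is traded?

Consumers pay $62; producers receive $53; quantity = 136.

Demand slope: (169 − 172)/(51 − 50) = -3, so Qd = 322 − 3P.
Supply slope: (130 − 184)/(52 − 61) = 6, so Qs = 6P − 182.
Without the tax, 322 − 3P = 6P − 182 gives 9P = 504, so P* = $56 and Q* = 154.
With the tax collected from producers, supply shifts: Qs = 6(P − 9) − 182.
Solving gives Q = 136 with consumers paying $62 and producers receiving $53 (the $9 wedge).
The less price-elastic side of the market bears the larger share of a per-unit tax.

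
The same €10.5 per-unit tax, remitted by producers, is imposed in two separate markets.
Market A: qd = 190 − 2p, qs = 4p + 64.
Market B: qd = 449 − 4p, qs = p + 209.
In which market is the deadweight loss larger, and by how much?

Market A, by €29.4.

Market A: pre-tax p* = €21, q* = 148; post-tax q = 134; deadweight loss = €73.5.
Market B: pre-tax p* = €48, q* = 257; post-tax q = 248.6; deadweight loss = €44.1.
Difference: €73.5 vs €44.1 → market A is larger by €29.4.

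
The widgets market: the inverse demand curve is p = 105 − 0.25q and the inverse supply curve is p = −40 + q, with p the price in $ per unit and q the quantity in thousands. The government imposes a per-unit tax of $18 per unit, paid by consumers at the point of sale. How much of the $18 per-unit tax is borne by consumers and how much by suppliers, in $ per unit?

Inverting to q(p) form: qd = 420 − 4p; qs = p + 40.
Without the tax, 420 − 4p = p + 40 gives 5p = 380, so p* = $76 and q* = 116.
With the tax collected from consumers, demand (in seller-price terms) shifts: qd = 420 − 4(p + 18).
Solving gives q = 101.6 with consumers paying $79.6 and suppliers receiving $61.6 (the $18 wedge).
Burden on consumers: $3.6; on suppliers: $14.4. (They sum to $18.)
The less price-elastic side of the market bears the larger share of a per-unit tax.

Consumers bear $3.6 per unit; suppliers bear $14.4 per unit.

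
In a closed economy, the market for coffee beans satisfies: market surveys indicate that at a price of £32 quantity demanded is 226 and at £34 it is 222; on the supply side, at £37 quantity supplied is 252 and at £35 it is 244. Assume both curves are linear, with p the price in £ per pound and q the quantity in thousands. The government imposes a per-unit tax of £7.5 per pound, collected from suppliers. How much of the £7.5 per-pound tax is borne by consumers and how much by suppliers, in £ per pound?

Consumers bear £5 per pound; suppliers bear £2.5 per pound.

Demand slope: (222 − 226)/(34 − 32) = -2, so qd = 290 − 2p.
Supply slope: (244 − 252)/(35 − 37) = 4, so qs = 4p + 104.
Before the tax: set 290 − 2p = 4p + 104 → p* = £31, q* = 228.
With the tax collected from suppliers, supply shifts: qs = 4(p − 7.5) + 104.
New equilibrium: consumers pay £36, suppliers receive £28.5, q = 218. (Wedge: pb − ps = 7.5.)
Burden on consumers: £5; on suppliers: £2.5. (They sum to £7.5.)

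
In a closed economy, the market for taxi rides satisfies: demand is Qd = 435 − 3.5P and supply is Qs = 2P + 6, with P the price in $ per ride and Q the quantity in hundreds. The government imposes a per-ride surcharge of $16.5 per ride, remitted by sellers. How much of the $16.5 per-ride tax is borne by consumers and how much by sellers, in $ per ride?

Consumers bear $6 per ride; sellers bear $10.5 per ride.

Before the tax: set 435 − 3.5P = 2P + 6 → P* = $78, Q* = 162.
With the tax collected from sellers, supply shifts: Qs = 2(P − 16.5) + 6.
New equilibrium: consumers pay $84, sellers receive $67.5, Q = 141. (Wedge: Pb − Ps = 16.5.)
Burden on consumers: $6; on sellers: $10.5. (They sum to $16.5.)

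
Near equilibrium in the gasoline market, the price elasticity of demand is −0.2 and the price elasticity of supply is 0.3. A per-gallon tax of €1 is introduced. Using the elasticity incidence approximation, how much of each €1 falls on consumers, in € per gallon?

Consumers bear ≈ €0.6 per gallon.

Incidence ratio: consumers' share ≈ εs / (εs + |εd|) = 0.3 / (0.3 + 0.2) = 0.6.
So consumers bear ≈ 0.6 × €1 = €0.6; producers bear €0.4.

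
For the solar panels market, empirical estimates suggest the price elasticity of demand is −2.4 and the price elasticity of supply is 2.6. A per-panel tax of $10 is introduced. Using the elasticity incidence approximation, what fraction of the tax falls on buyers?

Incidence ratio: buyers' share ≈ εs / (εs + |εd|) = 2.6 / (2.6 + 2.4) = 0.52.
Supply is the more elastic side, so buyers bear the larger share.

Buyers' share ≈ 0.52.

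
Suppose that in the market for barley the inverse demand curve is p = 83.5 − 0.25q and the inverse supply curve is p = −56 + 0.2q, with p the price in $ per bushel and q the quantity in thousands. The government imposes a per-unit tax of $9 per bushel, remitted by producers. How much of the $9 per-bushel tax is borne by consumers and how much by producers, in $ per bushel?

Inverting to q(p) form: qd = 334 − 4p; qs = 5p + 280.
Before the tax: set 334 − 4p = 5p + 280 → p* = $6, q* = 310.
With the tax collected from producers, supply shifts: qs = 5(p − 9) + 280.
Solving gives q = 290 with consumers paying $11 and producers receiving $2 (the $9 wedge).
Burden on consumers: $5; on producers: $4. (They sum to $9.)
The less price-elastic side of the market bears the larger share of a per-unit tax.

Consumers bear $5 per bushel; producers bear $4 per bushel.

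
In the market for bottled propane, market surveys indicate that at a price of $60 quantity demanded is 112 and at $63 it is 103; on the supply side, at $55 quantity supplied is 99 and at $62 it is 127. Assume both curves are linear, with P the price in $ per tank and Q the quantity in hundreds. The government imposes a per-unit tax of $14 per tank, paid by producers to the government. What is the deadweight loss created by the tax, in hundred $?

Deadweight loss = $168 hundred.

Demand slope: (103 − 112)/(63 − 60) = -3, so Qd = 292 − 3P.
Supply slope: (127 − 99)/(62 − 55) = 4, so Qs = 4P − 121.
Before the tax: set 292 − 3P = 4P − 121 → P* = $59, Q* = 115.
With the tax collected from producers, supply shifts: Qs = 4(P − 14) − 121.
Solving gives Q = 91 with consumers paying $67 and producers receiving $53 (the $14 wedge).
Quantity falls by |ΔQ| = |115 − 91| = 24.
DWL = ½ · t · |ΔQ| = ½ · 14 · 24 = $168.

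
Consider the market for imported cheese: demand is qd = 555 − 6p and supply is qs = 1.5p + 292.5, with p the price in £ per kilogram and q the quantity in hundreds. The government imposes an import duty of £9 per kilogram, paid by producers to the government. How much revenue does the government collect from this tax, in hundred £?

Without the tax, 555 − 6p = 1.5p + 292.5 gives 7.5p = 262.5, so p* = £35 and q* = 345.
With the tax collected from producers, supply shifts: qs = 1.5(p − 9) + 292.5.
Solving gives q = 334.2 with buyers paying £36.8 and producers receiving £27.8 (the £9 wedge).
Revenue = t · Q = 9 · 334.2 = £3007.8.

Tax revenue = £3007.8 hundred.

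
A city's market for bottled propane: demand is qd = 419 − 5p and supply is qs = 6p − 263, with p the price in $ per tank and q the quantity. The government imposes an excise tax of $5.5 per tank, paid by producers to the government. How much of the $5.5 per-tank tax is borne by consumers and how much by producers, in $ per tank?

Consumers bear $3 per tank; producers bear $2.5 per tank.

Before the tax: set 419 − 5p = 6p − 263 → p* = $62, q* = 109.
With the tax collected from producers, supply shifts: qs = 6(p − 5.5) − 263.
Solving gives q = 94 with consumers paying $65 and producers receiving $59.5 (the $5.5 wedge).
Burden on consumers: $3; on producers: $2.5. (They sum to $5.5.)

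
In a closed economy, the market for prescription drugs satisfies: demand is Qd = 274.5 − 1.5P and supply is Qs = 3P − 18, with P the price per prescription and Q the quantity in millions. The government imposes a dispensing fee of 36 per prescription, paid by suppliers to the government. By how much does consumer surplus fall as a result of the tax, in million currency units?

Before the tax: set 274.5 − 1.5P = 3P − 18 → P* = 65, Q* = 177.
With the tax collected from suppliers, supply shifts: Qs = 3(P − 36) − 18.
Solving gives Q = 141 with consumers paying 89 and suppliers receiving 53 (the 36 wedge).
ΔCS is the trapezoid between Q = 141 and Q = 177 of height 24: ½ · (177 + 141) · 24 = 3816.

Consumer surplus falls by 3816 million.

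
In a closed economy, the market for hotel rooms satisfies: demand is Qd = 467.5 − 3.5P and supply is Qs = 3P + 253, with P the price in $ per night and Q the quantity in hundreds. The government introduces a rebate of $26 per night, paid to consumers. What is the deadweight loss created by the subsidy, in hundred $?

Deadweight loss = $546 hundred.

Without the subsidy, 467.5 − 3.5P = 3P + 253 gives 6.5P = 214.5, so P* = $33 and Q* = 352.
With a per-unit subsidy paid to consumers, each effectively pays P − 26, so demand becomes Qd = 467.5 − 3.5(P − 26).
New equilibrium: consumers pay $21, suppliers receive $47, Q = 394. (Wedge: Pb − Ps = −26.)
Quantity rises by |ΔQ| = |352 − 394| = 42.
DWL = ½ · t · |ΔQ| = ½ · 26 · 42 = $546.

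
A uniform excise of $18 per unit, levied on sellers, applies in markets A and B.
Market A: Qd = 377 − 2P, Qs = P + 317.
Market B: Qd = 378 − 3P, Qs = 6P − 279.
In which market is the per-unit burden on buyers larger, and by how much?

Market A: pre-tax P* = $20, Q* = 337; post-tax Q = 325; per-unit burden on buyers = $6.
Market B: pre-tax P* = $73, Q* = 159; post-tax Q = 123; per-unit burden on buyers = $12.
Difference: $6 vs $12 → market B is larger by $6.

Market B, by $6.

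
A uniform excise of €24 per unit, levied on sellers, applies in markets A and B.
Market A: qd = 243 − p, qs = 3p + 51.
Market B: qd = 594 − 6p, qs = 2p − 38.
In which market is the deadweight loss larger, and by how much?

Market A: pre-tax p* = €48, q* = 195; post-tax q = 177; deadweight loss = €216.
Market B: pre-tax p* = €79, q* = 120; post-tax q = 84; deadweight loss = €432.
Difference: €216 vs €432 → market B is larger by €216.

Market B, by €216.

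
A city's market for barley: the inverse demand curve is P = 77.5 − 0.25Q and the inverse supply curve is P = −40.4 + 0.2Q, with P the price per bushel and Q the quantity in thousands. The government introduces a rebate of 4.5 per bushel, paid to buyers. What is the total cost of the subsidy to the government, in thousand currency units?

Rewrite in direct form: Qd = 310 − 4P and Qs = 5P + 202.
Without the subsidy, 310 − 4P = 5P + 202 gives 9P = 108, so P* = 12 and Q* = 262.
With a per-unit subsidy paid to buyers, each effectively pays P − 4.5, so demand becomes Qd = 310 − 4(P − 4.5).
New equilibrium: buyers pay 9.5, suppliers receive 14, Q = 272. (Wedge: Pb − Ps = −4.5.)
Outlay = t · Q = 4.5 · 272 = 1224.

Government outlay = 1224 thousand.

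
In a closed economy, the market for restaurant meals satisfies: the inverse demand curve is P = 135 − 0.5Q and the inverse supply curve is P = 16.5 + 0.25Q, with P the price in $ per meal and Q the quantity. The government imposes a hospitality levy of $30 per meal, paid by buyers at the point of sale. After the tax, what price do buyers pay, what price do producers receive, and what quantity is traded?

Inverting to Q(P) form: Qd = 270 − 2P; Qs = 4P − 66.
Without the tax, 270 − 2P = 4P − 66 gives 6P = 336, so P* = $56 and Q* = 158.
With the tax collected from buyers, demand (in seller-price terms) shifts: Qd = 270 − 2(P + 30).
New equilibrium: buyers pay $76, producers receive $46, Q = 118. (Wedge: Pb − Ps = 30.)
The less price-elastic side of the market bears the larger share of a per-unit tax.

Buyers pay $76; producers receive $46; quantity = 118.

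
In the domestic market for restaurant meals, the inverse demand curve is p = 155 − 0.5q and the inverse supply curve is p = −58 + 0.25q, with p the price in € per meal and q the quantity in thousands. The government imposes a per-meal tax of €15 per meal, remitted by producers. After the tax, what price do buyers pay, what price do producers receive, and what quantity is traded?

Buyers pay €23; producers receive €8; quantity = 264.

Inverting to q(p) form: qd = 310 − 2p; qs = 4p + 232.
Without the tax, 310 − 2p = 4p + 232 gives 6p = 78, so p* = €13 and q* = 284.
With the tax collected from producers, supply shifts: qs = 4(p − 15) + 232.
Solving gives q = 264 with buyers paying €23 and producers receiving €8 (the €15 wedge).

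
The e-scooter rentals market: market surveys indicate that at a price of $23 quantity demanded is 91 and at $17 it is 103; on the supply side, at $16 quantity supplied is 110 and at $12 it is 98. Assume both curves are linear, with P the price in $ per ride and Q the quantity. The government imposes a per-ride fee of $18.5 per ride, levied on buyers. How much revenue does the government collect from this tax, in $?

Tax revenue = $1568.8.

Demand slope: (103 − 91)/(17 − 23) = -2, so Qd = 137 − 2P.
Supply slope: (98 − 110)/(12 − 16) = 3, so Qs = 3P + 62.
Before the tax: set 137 − 2P = 3P + 62 → P* = $15, Q* = 107.
With the tax collected from buyers, demand (in seller-price terms) shifts: Qd = 137 − 2(P + 18.5).
Solving gives Q = 84.8 with buyers paying $26.1 and sellers receiving $7.6 (the $18.5 wedge).
Revenue = t · Q = 18.5 · 84.8 = $1568.8.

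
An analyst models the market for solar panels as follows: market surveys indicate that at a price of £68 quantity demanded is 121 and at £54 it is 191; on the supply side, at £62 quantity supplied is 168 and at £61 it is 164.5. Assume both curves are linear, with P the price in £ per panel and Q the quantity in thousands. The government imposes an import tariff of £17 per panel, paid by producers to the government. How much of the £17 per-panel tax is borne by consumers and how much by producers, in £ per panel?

Consumers bear £7 per panel; producers bear £10 per panel.

Demand slope: (191 − 121)/(54 − 68) = -5, so Qd = 461 − 5P.
Supply slope: (164.5 − 168)/(61 − 62) = 3.5, so Qs = 3.5P − 49.
Before the tax: set 461 − 5P = 3.5P − 49 → P* = £60, Q* = 161.
With the tax collected from producers, supply shifts: Qs = 3.5(P − 17) − 49.
Solving gives Q = 126 with consumers paying £67 and producers receiving £50 (the £17 wedge).
Burden on consumers: £7; on producers: £10. (They sum to £17.)
The less price-elastic side of the market bears the larger share of a per-unit tax.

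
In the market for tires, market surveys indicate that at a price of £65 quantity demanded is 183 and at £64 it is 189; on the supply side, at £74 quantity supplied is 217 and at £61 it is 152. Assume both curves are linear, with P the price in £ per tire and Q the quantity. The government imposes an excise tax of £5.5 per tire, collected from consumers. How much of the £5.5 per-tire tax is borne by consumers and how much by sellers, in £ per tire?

Consumers bear £2.5 per tire; sellers bear £3 per tire.

Demand slope: (189 − 183)/(64 − 65) = -6, so Qd = 573 − 6P.
Supply slope: (152 − 217)/(61 − 74) = 5, so Qs = 5P − 153.
Before the tax: set 573 − 6P = 5P − 153 → P* = £66, Q* = 177.
With the tax collected from consumers, demand (in seller-price terms) shifts: Qd = 573 − 6(P + 5.5).
New equilibrium: consumers pay £68.5, sellers receive £63, Q = 162. (Wedge: Pb − Ps = 5.5.)
Burden on consumers: £2.5; on sellers: £3. (They sum to £5.5.)
The less price-elastic side of the market bears the larger share of a per-unit tax.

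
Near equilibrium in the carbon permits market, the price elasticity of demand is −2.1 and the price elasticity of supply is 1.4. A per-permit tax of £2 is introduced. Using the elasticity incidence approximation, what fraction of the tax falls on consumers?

Incidence ratio: consumers' share ≈ εs / (εs + |εd|) = 1.4 / (1.4 + 2.1) = 0.4.
Supply is the less elastic side, so consumers bear the smaller share.

Consumers' share ≈ 0.4.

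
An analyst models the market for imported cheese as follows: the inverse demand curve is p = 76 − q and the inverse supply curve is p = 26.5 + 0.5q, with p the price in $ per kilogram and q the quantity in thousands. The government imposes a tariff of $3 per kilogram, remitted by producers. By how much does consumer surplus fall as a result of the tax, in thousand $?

Inverting to q(p) form: qd = 76 − p; qs = 2p − 53.
Without the tax, 76 − p = 2p − 53 gives 3p = 129, so p* = $43 and q* = 33.
With the tax collected from producers, supply shifts: qs = 2(p − 3) − 53.
Solving gives q = 31 with consumers paying $45 and producers receiving $42 (the $3 wedge).
ΔCS is the trapezoid between Q = 31 and Q = 33 of height $2: ½ · (33 + 31) · 2 = $64.

Consumer surplus falls by $64 thousand.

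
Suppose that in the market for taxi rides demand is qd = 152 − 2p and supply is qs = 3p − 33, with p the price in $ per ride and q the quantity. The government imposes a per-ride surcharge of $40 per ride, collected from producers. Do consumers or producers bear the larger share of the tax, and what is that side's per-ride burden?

Consumers bear the larger share: $24 per ride.

Without the tax, 152 − 2p = 3p − 33 gives 5p = 185, so p* = $37 and q* = 78.
With the tax collected from producers, supply shifts: qs = 3(p − 40) − 33.
New equilibrium: consumers pay $61, producers receive $21, q = 30. (Wedge: pb − ps = 40.)
Per-ride burden: consumers $24, producers $16.
Consumers take the larger share because demand is less price-elastic here (demand slope 2 vs supply slope 3).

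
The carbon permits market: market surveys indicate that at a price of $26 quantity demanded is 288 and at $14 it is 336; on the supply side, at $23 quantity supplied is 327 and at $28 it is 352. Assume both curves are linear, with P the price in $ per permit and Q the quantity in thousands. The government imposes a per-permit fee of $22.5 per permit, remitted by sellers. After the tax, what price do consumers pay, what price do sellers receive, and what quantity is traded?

Consumers pay $32.5; sellers receive $10; quantity = 262.

Demand slope: (336 − 288)/(14 − 26) = -4, so Qd = 392 − 4P.
Supply slope: (352 − 327)/(28 − 23) = 5, so Qs = 5P + 212.
Before the tax: set 392 − 4P = 5P + 212 → P* = $20, Q* = 312.
With the tax collected from sellers, supply shifts: Qs = 5(P − 22.5) + 212.
Solving gives Q = 262 with consumers paying $32.5 and sellers receiving $10 (the $22.5 wedge).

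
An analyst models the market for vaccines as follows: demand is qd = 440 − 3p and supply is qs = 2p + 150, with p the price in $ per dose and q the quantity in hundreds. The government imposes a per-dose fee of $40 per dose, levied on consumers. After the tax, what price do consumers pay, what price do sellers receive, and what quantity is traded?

Consumers pay $74; sellers receive $34; quantity = 218.

Before the tax: set 440 − 3p = 2p + 150 → p* = $58, q* = 266.
With the tax collected from consumers, demand (in seller-price terms) shifts: qd = 440 − 3(p + 40).
New equilibrium: consumers pay $74, sellers receive $34, q = 218. (Wedge: pb − ps = 40.)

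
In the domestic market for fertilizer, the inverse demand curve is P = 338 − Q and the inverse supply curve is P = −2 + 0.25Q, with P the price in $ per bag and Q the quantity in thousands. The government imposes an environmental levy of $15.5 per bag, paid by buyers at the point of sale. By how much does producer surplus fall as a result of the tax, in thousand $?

Rewrite in direct form: Qd = 338 − P and Qs = 4P + 8.
Before the tax: set 338 − P = 4P + 8 → P* = $66, Q* = 272.
With the tax collected from buyers, demand (in seller-price terms) shifts: Qd = 338 − (P + 15.5).
New equilibrium: buyers pay $78.4, producers receive $62.9, Q = 259.6. (Wedge: Pb − Ps = 15.5.)
ΔPS is the trapezoid between Q = 259.6 and Q = 272 of height $3.1: ½ · (272 + 259.6) · 3.1 = $823.98.

Producer surplus falls by $823.98 thousand.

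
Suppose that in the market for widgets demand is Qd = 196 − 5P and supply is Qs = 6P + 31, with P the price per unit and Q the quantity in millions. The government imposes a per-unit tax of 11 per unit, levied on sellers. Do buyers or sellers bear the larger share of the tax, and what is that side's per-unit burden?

Buyers bear the larger share: 6 per unit.

Before the tax: set 196 − 5P = 6P + 31 → P* = 15, Q* = 121.
With the tax collected from sellers, supply shifts: Qs = 6(P − 11) + 31.
Solving gives Q = 91 with buyers paying 21 and sellers receiving 10 (the 11 wedge).
Per-unit burden: buyers 6, sellers 5.
Buyers take the larger share because demand is less price-elastic here (demand slope 5 vs supply slope 6).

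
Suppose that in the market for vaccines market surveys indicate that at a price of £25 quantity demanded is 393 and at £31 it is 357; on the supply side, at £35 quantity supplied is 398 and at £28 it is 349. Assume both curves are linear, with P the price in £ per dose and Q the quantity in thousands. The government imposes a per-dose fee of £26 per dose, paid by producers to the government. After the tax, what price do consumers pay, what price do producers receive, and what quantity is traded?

Consumers pay £44; producers receive £18; quantity = 279.

Demand slope: (357 − 393)/(31 − 25) = -6, so Qd = 543 − 6P.
Supply slope: (349 − 398)/(28 − 35) = 7, so Qs = 7P + 153.
Without the tax, 543 − 6P = 7P + 153 gives 13P = 390, so P* = £30 and Q* = 363.
With the tax collected from producers, supply shifts: Qs = 7(P − 26) + 153.
Solving gives Q = 279 with consumers paying £44 and producers receiving £18 (the £26 wedge).
The less price-elastic side of the market bears the larger share of a per-unit tax.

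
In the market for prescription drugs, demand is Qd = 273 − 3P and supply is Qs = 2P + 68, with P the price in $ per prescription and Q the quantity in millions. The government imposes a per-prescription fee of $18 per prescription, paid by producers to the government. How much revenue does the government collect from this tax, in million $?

Tax revenue = $2311.2 million.

Before the tax: set 273 − 3P = 2P + 68 → P* = $41, Q* = 150.
With the tax collected from producers, supply shifts: Qs = 2(P − 18) + 68.
New equilibrium: buyers pay $48.2, producers receive $30.2, Q = 128.4. (Wedge: Pb − Ps = 18.)
Revenue = t · Q = 18 · 128.4 = $2311.2.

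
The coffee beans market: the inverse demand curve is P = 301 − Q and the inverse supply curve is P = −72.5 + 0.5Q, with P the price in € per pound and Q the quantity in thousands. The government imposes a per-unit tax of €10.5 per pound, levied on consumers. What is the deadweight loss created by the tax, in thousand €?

Deadweight loss = €36.75 thousand.

Inverting to Q(P) form: Qd = 301 − P; Qs = 2P + 145.
Without the tax, 301 − P = 2P + 145 gives 3P = 156, so P* = €52 and Q* = 249.
With the tax collected from consumers, demand (in seller-price terms) shifts: Qd = 301 − (P + 10.5).
New equilibrium: consumers pay €59, producers receive €48.5, Q = 242. (Wedge: Pb − Ps = 10.5.)
Quantity falls by |ΔQ| = |249 − 242| = 7.
DWL = ½ · t · |ΔQ| = ½ · 10.5 · 7 = €36.75.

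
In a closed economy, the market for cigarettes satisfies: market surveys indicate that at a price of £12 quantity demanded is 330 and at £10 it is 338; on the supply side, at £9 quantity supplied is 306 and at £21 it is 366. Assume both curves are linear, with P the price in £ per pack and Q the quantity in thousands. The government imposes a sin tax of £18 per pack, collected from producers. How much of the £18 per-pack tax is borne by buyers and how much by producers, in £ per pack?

Demand slope: (338 − 330)/(10 − 12) = -4, so Qd = 378 − 4P.
Supply slope: (366 − 306)/(21 − 9) = 5, so Qs = 5P + 261.
Without the tax, 378 − 4P = 5P + 261 gives 9P = 117, so P* = £13 and Q* = 326.
With the tax collected from producers, supply shifts: Qs = 5(P − 18) + 261.
New equilibrium: buyers pay £23, producers receive £5, Q = 286. (Wedge: Pb − Ps = 18.)
Burden on buyers: £10; on producers: £8. (They sum to £18.)
The less price-elastic side of the market bears the larger share of a per-unit tax.

Buyers bear £10 per pack; producers bear £8 per pack.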